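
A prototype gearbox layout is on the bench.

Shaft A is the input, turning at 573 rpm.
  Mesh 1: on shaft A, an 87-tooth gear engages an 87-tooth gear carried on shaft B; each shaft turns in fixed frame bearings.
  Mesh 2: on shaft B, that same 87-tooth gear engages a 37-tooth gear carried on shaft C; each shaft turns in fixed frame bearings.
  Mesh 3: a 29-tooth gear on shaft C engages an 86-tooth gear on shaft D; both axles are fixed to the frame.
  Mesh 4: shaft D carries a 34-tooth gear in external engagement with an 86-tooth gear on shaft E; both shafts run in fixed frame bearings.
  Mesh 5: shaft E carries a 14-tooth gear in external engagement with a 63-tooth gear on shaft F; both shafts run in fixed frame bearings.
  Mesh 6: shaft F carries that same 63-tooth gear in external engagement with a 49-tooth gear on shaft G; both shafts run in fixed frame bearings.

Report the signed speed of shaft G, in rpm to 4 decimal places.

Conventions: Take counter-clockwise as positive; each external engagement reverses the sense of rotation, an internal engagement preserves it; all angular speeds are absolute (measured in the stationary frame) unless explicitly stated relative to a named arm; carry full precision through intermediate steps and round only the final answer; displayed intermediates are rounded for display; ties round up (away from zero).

+51.3197 rpm

6-mesh fixed-axis compound train (all bearings frame-fixed)
mesh 1 [87T→87T]: ω = 573.0000×87/87 = 573.0000 rpm, sense flips to −
mesh 2 [87T→37T]: ω = 573.0000×87/37 = 1347.3243 rpm, sense flips to +
mesh 3 [29T→86T]: ω = 1347.3243×29/86 = 454.3303 rpm, sense flips to −
mesh 4 [34T→86T]: ω = 454.3303×34/86 = 179.6190 rpm, sense flips to +
mesh 5 [14T→63T]: ω = 179.6190×14/63 = 39.9153 rpm, sense flips to −
mesh 6 [63T→49T]: ω = 39.9153×63/49 = 51.3197 rpm, sense flips to +
signed output speed = +51.3197 rpm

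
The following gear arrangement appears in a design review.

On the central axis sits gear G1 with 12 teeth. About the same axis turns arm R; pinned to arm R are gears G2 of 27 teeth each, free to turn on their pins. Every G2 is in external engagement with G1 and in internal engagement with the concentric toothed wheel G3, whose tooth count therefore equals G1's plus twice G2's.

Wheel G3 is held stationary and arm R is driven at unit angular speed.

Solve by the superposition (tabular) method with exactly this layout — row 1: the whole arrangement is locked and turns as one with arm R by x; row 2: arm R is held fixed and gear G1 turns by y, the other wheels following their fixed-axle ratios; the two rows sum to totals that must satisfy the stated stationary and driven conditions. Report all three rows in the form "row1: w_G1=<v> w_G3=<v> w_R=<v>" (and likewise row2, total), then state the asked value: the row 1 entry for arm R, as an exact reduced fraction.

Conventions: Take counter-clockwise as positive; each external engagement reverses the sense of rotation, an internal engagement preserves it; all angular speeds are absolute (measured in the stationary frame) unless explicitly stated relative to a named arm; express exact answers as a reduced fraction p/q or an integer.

row1: w_G1=1 w_G3=1 w_R=1
row2: w_G1=11/2 w_G3=-1 w_R=0
total: w_G1=13/2 w_G3=0 w_R=1
asked value: 1

planetary set (12T centre, 27T on arm, 66T internal) — Willis relation
row 1: whole set turns with the arm by x
row 2: sun turns y, ring = −(12/66)·y, arm 0
boundary: total ω_ring = x − (12/66)·y = 0 and total ω_arm = x = 1  ⇒  y = 11/2, x = 1
row 2 ring = −(12/66)·11/2 = -1
totals (row 1 + row 2): sun 1 + 11/2 = 13/2, ring 1 + (-1) = 0, arm 1 + 0 = 1
asked cell (row1, arm) = 1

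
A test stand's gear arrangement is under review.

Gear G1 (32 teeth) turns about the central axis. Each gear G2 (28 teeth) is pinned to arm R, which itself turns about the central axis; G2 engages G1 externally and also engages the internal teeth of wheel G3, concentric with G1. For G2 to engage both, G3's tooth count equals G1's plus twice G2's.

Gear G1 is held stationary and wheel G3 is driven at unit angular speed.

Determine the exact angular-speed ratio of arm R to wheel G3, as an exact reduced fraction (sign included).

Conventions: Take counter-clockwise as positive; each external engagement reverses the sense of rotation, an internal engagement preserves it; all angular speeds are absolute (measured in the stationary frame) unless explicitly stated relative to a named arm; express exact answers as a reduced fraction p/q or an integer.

planetary set (32T centre, 28T on arm, 88T internal) — Willis relation
ring teeth: 32 + 2·28 = 88
32(ω_sun−ω_arm) = −88(ω_ring−ω_arm),  ω_sun = 0, ω_ring = 1
32(0−ω_arm) = −88(1−ω_arm)  ⇒  120·ω_arm = 88  ⇒  ω_arm = 11/15
ω_out/ω_in = 11/15

11/15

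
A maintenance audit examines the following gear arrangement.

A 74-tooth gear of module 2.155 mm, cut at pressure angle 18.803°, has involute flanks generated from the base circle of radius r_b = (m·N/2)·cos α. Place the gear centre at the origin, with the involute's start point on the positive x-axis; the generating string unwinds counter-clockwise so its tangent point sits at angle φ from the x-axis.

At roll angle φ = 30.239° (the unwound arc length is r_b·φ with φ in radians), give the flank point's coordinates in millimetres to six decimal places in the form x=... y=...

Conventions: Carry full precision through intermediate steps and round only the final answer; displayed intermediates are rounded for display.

x=85.271079 y=3.596649

single-mesh involute tooth geometry (74T wheel at module 2.155)
pitch radius r_p = m·N/2 = 2.155·74/2 = 79.735000
base radius r_b = r_p·cos α = 79.735000·cos 18.803° = 75.479733
roll angle φ = 30.239° = 0.52777011 rad
x = r_b·(cos φ + φ·sin φ) = 85.271079
y = r_b·(sin φ − φ·cos φ) = 3.596649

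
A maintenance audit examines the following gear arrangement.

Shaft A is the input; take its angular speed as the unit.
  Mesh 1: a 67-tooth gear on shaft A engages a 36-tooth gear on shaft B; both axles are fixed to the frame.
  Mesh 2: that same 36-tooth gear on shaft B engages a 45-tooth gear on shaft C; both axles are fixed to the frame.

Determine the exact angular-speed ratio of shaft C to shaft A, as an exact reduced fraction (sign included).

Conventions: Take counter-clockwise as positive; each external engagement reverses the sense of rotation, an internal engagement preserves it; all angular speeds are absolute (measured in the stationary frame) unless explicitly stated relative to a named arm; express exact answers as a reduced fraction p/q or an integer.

class = fixed-axis compound train [2 meshes; 2 ratios multiply, 2 sense flips]
mesh 1 [67T→36T]: running ratio 67/36, sense −
mesh 2 [36T→45T]: running ratio 67/45, sense +
ω_out/ω_in = 67/45

67/45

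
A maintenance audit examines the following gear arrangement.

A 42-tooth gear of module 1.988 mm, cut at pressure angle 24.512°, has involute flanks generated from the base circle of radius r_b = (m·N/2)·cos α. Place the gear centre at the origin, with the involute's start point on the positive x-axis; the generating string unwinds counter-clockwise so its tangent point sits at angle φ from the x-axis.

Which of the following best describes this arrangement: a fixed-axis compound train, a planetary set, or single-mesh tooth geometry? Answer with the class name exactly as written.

single-mesh tooth geometry

recognized (one wheel, involute flank): single-mesh tooth geometry, m = 1.988, N = 42
classification: single-mesh tooth geometry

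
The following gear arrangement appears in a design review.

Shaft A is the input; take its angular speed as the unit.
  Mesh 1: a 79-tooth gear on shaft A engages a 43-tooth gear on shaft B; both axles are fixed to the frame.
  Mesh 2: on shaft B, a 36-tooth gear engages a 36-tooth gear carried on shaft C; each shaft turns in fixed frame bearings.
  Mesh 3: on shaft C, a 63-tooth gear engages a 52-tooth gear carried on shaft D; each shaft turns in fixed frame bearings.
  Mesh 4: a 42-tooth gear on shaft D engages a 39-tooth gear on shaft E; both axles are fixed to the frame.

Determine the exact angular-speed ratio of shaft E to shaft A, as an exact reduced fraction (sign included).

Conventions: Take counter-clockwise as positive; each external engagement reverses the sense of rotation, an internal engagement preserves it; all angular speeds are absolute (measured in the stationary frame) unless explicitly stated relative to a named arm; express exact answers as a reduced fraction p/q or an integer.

34839/14534

class = fixed-axis compound train [4 meshes; 4 ratios multiply, 4 sense flips]
mesh 1 [79T→43T]: running ratio 79/43, sense −
mesh 2 [36T→36T]: running ratio 79/43, sense +
mesh 3 [63T→52T]: running ratio 4977/2236, sense −
mesh 4 [42T→39T]: running ratio 34839/14534, sense +
ω_out/ω_in = 34839/14534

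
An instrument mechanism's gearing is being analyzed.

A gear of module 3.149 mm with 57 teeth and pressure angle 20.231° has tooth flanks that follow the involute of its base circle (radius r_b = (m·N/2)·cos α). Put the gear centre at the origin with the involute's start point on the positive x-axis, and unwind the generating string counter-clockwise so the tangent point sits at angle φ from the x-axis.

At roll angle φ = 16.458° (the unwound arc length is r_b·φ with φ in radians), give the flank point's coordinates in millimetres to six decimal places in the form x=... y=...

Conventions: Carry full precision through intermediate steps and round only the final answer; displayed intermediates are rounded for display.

x=87.612439 y=0.659806

class = single-mesh tooth geometry [base-circle involute, m = 3.149, 57T]
pitch radius r_p = m·N/2 = 3.149·57/2 = 89.746500
base radius r_b = r_p·cos α = 89.746500·cos 20.231° = 84.209685
roll angle φ = 16.458° = 0.28724629 rad
x = r_b·(cos φ + φ·sin φ) = 87.612439
y = r_b·(sin φ − φ·cos φ) = 0.659806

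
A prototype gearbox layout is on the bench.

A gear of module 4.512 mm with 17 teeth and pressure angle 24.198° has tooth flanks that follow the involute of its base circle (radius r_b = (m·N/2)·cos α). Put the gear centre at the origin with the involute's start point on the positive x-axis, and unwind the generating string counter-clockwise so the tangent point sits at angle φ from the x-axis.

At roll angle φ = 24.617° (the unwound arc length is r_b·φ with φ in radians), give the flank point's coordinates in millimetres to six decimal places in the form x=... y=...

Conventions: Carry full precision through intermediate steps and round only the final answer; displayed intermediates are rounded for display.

x=38.063499 y=0.907873

single-mesh involute tooth geometry (17T wheel at module 4.512)
pitch radius r_p = m·N/2 = 4.512·17/2 = 38.352000
base radius r_b = r_p·cos α = 38.352000·cos 24.198° = 34.982179
roll angle φ = 24.617° = 0.42964770 rad
x = r_b·(cos φ + φ·sin φ) = 38.063499
y = r_b·(sin φ − φ·cos φ) = 0.907873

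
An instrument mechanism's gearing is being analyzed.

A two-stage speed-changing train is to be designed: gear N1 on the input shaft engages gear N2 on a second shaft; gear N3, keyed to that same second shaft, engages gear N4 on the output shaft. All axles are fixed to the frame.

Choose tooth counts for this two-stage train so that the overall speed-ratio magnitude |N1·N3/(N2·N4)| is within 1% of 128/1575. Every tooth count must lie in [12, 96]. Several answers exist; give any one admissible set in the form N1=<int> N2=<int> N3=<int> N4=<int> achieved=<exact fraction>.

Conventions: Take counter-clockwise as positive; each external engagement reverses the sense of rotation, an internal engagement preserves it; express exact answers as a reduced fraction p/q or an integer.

N1=16 N2=35 N3=16 N4=90 achieved=128/1575

design class (target 128/1575): fixed-axis compound train
target = 128/1575 in lowest terms: an exact hit needs N1·N3 = k·128 and N2·N4 = k·1575 for one integer k, every count in [12, 96]; additionally prefer no 1:1 stage (N1 ≠ N2, N3 ≠ N4)
k = 1: no 1:1-free in-range split of k·128 and k·1575 into factor pairs; take k = 2
k = 2: N1·N3 = 256 = 16·16, N2·N4 = 3150 = 35·90
achieved = 16·16/(35·90) = 128/1575; |achieved − target| = 0 ≤ 32/39375 ✓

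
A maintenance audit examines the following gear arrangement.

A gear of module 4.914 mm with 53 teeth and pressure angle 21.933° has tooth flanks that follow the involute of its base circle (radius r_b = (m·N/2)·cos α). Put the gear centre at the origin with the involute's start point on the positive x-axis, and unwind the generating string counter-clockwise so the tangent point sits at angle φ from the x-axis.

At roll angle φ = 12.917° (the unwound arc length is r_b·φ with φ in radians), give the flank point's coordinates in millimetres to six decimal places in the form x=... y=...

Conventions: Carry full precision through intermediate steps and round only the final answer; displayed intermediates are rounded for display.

x=123.826602 y=0.459027

recognized (one wheel, involute flank): single-mesh tooth geometry, m = 4.914, N = 53
pitch radius r_p = m·N/2 = 4.914·53/2 = 130.221000
base radius r_b = r_p·cos α = 130.221000·cos 21.933° = 120.795770
roll angle φ = 12.917° = 0.22544418 rad
x = r_b·(cos φ + φ·sin φ) = 123.826602
y = r_b·(sin φ − φ·cos φ) = 0.459027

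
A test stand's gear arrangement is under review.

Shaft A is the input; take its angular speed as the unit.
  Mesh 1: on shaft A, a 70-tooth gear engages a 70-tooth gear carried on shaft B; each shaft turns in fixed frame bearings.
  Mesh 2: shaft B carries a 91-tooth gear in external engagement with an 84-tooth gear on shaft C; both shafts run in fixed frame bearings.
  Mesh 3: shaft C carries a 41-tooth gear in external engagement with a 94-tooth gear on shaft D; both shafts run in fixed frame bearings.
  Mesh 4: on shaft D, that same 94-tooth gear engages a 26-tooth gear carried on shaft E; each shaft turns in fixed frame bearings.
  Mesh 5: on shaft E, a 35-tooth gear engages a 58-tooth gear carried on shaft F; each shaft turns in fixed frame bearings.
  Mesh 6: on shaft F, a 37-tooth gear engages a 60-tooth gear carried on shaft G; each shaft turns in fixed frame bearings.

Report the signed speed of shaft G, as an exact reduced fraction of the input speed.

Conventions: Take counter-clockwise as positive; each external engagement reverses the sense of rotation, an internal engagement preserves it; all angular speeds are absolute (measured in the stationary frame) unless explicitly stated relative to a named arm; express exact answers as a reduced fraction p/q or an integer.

10619/16704

6-mesh fixed-axis compound train (all bearings frame-fixed)
mesh 1 [70T→70T]: |ω|/ω_in = 1×70/70 = 1, sense flips to −
mesh 2 [91T→84T]: |ω|/ω_in = 1×91/84 = 13/12, sense flips to +
mesh 3 [41T→94T]: |ω|/ω_in = (13/12)×41/94 = 533/1128, sense flips to −
mesh 4 [94T→26T]: |ω|/ω_in = (533/1128)×94/26 = 41/24, sense flips to +
mesh 5 [35T→58T]: |ω|/ω_in = (41/24)×35/58 = 1435/1392, sense flips to −
mesh 6 [37T→60T]: |ω|/ω_in = (1435/1392)×37/60 = 10619/16704, sense flips to +
signed output speed (× input speed) = 10619/16704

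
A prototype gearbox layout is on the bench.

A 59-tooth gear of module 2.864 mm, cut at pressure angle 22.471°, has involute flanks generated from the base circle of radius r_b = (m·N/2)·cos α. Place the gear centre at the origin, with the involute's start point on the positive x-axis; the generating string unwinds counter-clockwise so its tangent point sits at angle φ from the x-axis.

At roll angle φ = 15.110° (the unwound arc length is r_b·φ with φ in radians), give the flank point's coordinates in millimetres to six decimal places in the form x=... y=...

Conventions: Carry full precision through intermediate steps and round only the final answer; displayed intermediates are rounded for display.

recognized (one wheel, involute flank): single-mesh tooth geometry, m = 2.864, N = 59
pitch radius r_p = m·N/2 = 2.864·59/2 = 84.488000
base radius r_b = r_p·cos α = 84.488000·cos 22.471° = 78.073089
roll angle φ = 15.110° = 0.26371925 rad
x = r_b·(cos φ + φ·sin φ) = 80.740974
y = r_b·(sin φ − φ·cos φ) = 0.474004

x=80.740974 y=0.474004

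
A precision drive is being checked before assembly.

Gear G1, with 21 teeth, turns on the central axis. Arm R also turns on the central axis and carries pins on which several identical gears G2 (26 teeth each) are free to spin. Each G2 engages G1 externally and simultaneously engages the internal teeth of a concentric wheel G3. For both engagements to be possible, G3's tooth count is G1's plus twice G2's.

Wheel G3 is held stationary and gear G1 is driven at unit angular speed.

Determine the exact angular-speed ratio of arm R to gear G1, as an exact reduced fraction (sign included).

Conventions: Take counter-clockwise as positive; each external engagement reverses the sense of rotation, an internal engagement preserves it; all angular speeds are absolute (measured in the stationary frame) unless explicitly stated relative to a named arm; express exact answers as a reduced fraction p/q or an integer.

21/94

topology: planetary set — G1 21T / G2 26T / G3 73T, arm = carrier (Willis)
ring teeth: 21 + 2·26 = 73
21(ω_sun−ω_arm) = −73(ω_ring−ω_arm),  ω_ring = 0, ω_sun = 1
21(1−ω_arm) = −73(0−ω_arm)  ⇒  94·ω_arm = 21  ⇒  ω_arm = 21/94
ω_out/ω_in = 21/94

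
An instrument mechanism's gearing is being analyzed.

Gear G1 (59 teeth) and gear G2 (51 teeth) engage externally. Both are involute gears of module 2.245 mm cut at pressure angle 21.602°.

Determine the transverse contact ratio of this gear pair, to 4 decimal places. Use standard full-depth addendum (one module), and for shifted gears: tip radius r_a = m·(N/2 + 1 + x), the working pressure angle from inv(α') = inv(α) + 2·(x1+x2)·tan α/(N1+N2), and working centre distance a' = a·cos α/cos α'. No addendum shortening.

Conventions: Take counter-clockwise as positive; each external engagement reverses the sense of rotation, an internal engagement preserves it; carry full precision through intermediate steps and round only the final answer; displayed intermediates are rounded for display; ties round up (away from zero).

1.6875

class = single-mesh tooth geometry [involute pair 59T × 51T, m = 2.245]
base radii: r_b1 = 61.575921, r_b2 = 53.226644
tip radii: r_a1 = 68.472500, r_a2 = 59.492500
no profile shift: α' = α, a' = a
action lengths: √(r_a1²−r_b1²) = 29.948108, √(r_a2²−r_b2²) = 26.575966
base pitch p_b = π·m·cos α = 6.557507
CR = (29.948108 + 26.575966 − 123.475000·sin 21.60200°)/6.557507 = 1.687514
contact ratio ≈ 1.6875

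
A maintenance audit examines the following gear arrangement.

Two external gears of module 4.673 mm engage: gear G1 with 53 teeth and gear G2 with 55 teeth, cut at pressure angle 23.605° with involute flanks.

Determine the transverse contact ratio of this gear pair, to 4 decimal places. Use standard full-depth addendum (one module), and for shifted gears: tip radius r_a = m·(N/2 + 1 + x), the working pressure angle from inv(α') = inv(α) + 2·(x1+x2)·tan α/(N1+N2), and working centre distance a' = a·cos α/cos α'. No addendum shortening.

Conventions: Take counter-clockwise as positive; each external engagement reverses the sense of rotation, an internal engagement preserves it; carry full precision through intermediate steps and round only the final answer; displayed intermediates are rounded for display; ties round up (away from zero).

1.5973

topology: single-mesh involute geometry — m = 4.673, 53T/55T pair
base radii: r_b1 = 113.472994, r_b2 = 117.754993
tip radii: r_a1 = 128.507500, r_a2 = 133.180500
no profile shift: α' = α, a' = a
action lengths: √(r_a1²−r_b1²) = 60.316310, √(r_a2²−r_b2²) = 62.215811
base pitch p_b = π·m·cos α = 13.452299
CR = (60.316310 + 62.215811 − 252.342000·sin 23.60500°)/13.452299 = 1.597278
contact ratio ≈ 1.5973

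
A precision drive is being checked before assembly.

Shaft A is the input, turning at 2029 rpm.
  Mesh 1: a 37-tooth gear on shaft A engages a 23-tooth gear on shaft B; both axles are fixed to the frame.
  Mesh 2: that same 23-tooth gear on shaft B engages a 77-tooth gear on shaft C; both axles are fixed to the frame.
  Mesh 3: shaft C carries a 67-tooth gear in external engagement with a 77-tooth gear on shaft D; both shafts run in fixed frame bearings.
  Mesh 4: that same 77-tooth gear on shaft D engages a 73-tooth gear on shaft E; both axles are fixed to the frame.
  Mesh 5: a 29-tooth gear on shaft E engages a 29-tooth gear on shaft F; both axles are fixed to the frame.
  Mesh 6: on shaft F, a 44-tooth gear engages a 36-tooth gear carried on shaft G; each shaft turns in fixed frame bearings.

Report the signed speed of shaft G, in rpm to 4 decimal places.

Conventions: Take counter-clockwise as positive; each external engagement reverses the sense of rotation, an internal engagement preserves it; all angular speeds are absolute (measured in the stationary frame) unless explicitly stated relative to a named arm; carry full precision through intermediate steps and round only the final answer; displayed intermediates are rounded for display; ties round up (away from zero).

recognized (7 fixed axles, 6 meshes): fixed-axis compound train
mesh 1 [37T→23T]: ω = 2029.0000×37/23 = 3264.0435 rpm, sense flips to −
mesh 2 [23T→77T]: ω = 3264.0435×23/77 = 974.9740 rpm, sense flips to +
mesh 3 [67T→77T]: ω = 974.9740×67/77 = 848.3540 rpm, sense flips to −
mesh 4 [77T→73T]: ω = 848.3540×77/73 = 894.8392 rpm, sense flips to +
mesh 5 [29T→29T]: ω = 894.8392×29/29 = 894.8392 rpm, sense flips to −
mesh 6 [44T→36T]: ω = 894.8392×44/36 = 1093.6923 rpm, sense flips to +
signed output speed = +1093.6923 rpm

+1093.6923 rpm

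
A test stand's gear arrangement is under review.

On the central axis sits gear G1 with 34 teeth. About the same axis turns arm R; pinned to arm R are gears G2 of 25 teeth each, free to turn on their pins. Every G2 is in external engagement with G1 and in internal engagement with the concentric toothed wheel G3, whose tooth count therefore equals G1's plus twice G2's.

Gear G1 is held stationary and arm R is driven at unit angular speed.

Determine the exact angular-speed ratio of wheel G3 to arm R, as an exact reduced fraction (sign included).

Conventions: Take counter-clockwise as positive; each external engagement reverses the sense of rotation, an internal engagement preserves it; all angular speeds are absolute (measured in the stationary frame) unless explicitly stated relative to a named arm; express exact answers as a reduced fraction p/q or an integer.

planetary set (34T centre, 25T on arm, 84T internal) — Willis relation
ring teeth: 34 + 2·25 = 84
34(ω_sun−ω_arm) = −84(ω_ring−ω_arm),  ω_sun = 0, ω_arm = 1
ω_ring = 1 − (34/84)(0−1) = 59/42
ω_out/ω_in = 59/42

59/42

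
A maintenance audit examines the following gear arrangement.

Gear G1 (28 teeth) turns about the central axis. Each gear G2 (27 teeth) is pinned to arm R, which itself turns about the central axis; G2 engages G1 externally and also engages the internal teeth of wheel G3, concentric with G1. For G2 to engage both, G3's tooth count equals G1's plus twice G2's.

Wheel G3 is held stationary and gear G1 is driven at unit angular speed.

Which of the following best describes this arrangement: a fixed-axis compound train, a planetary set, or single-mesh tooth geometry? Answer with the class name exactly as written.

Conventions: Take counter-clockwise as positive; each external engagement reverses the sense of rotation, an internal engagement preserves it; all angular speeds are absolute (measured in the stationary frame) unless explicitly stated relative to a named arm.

planetary set

topology: planetary set — G1 28T / G2 27T / G3 82T, arm = carrier (Willis)
classification: planetary set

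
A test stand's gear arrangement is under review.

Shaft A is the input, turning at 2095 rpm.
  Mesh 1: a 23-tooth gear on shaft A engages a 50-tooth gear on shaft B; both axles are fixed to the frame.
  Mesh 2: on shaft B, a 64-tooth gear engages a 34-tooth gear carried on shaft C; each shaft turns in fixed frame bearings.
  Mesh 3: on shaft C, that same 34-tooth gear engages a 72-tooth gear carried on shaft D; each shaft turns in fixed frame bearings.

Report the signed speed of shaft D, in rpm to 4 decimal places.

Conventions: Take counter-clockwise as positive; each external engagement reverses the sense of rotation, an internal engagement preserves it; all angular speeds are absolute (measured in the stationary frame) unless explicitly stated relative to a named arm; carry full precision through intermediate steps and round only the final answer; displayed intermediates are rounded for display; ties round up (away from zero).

-856.6222 rpm

3-mesh fixed-axis compound train (all bearings frame-fixed)
mesh 1 [23T→50T]: ω = 2095.0000×23/50 = 963.7000 rpm, sense flips to −
mesh 2 [64T→34T]: ω = 963.7000×64/34 = 1814.0235 rpm, sense flips to +
mesh 3 [34T→72T]: ω = 1814.0235×34/72 = 856.6222 rpm, sense flips to −
signed output speed = -856.6222 rpm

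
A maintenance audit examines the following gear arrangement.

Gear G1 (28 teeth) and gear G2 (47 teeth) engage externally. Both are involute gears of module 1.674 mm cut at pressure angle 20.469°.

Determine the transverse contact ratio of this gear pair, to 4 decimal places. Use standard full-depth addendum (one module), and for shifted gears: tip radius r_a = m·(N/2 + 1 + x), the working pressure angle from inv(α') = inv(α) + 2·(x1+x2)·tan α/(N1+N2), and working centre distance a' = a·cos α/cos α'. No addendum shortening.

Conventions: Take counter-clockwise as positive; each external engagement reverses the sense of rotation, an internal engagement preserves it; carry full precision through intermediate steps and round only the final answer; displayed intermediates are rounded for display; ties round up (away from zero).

single-mesh involute tooth geometry (28T engaging 47T at module 1.674)
base radii: r_b1 = 21.956287, r_b2 = 36.855196
tip radii: r_a1 = 25.110000, r_a2 = 41.013000
no profile shift: α' = α, a' = a
action lengths: √(r_a1²−r_b1²) = 12.183332, √(r_a2²−r_b2²) = 17.993352
base pitch p_b = π·m·cos α = 4.926979
CR = (12.183332 + 17.993352 − 62.775000·sin 20.46900°)/4.926979 = 1.669224
contact ratio ≈ 1.6692

1.6692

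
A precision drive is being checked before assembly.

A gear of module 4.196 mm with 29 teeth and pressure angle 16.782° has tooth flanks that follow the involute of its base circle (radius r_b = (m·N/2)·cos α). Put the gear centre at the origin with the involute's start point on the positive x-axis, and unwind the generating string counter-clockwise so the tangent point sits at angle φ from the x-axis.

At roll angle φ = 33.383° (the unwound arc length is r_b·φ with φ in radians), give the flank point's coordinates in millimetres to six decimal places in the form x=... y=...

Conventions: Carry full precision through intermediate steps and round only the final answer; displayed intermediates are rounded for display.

single-mesh involute tooth geometry (29T wheel at module 4.196)
pitch radius r_p = m·N/2 = 4.196·29/2 = 60.842000
base radius r_b = r_p·cos α = 60.842000·cos 16.782° = 58.250755
roll angle φ = 33.383° = 0.58264326 rad
x = r_b·(cos φ + φ·sin φ) = 67.314614
y = r_b·(sin φ − φ·cos φ) = 3.711702

x=67.314614 y=3.711702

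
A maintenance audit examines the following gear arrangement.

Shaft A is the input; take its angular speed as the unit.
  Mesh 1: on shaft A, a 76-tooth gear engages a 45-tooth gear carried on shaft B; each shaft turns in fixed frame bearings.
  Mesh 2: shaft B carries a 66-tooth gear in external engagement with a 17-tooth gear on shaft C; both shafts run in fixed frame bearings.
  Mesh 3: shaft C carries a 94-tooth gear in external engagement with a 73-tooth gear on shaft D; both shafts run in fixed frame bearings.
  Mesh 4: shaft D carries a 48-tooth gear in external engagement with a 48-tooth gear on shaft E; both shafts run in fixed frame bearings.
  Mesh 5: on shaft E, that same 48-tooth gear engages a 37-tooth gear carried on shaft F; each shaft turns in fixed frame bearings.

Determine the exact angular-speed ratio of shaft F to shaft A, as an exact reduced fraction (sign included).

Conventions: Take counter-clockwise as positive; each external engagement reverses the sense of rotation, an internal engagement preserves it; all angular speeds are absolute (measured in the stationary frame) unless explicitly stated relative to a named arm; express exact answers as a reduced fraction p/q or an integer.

-2514688/229585

class = fixed-axis compound train [5 meshes; 5 ratios multiply, 5 sense flips]
mesh 1 [76T→45T]: running ratio 76/45, sense −
mesh 2 [66T→17T]: running ratio 1672/255, sense +
mesh 3 [94T→73T]: running ratio 157168/18615, sense −
mesh 4 [48T→48T]: running ratio 157168/18615, sense +
mesh 5 [48T→37T]: running ratio 2514688/229585, sense −
ω_out/ω_in = -2514688/229585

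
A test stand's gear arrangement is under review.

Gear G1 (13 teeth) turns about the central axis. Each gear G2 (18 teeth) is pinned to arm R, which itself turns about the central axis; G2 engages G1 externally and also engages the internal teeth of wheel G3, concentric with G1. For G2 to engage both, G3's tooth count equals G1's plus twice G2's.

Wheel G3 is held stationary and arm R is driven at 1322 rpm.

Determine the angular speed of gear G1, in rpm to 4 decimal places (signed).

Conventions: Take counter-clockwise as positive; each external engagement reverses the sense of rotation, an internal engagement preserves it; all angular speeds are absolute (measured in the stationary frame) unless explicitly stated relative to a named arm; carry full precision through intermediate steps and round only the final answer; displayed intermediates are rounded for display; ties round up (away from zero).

+6304.9231 rpm

topology: planetary set — G1 13T / G2 18T / G3 49T, arm = carrier (Willis)
normalise by the input: solve with ω_arm = 1, then scale by 1322 rpm
ring teeth: 13 + 2·18 = 49
13(ω_sun−ω_arm) = −49(ω_ring−ω_arm),  ω_ring = 0, ω_arm = 1
ω_sun = 1 − (49/13)(0−1) = 62/13
scale: ω_sun = 62/13 × 1322 rpm = +6304.9231 rpm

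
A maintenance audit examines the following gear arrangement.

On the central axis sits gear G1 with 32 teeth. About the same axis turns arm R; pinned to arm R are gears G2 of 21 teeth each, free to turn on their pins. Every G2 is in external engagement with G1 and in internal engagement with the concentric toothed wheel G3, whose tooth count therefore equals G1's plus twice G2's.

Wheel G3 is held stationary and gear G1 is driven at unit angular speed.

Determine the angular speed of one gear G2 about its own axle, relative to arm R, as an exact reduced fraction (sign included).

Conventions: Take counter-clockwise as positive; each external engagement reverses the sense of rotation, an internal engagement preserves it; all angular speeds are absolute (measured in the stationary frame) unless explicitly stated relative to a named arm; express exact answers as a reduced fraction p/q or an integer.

recognized (axles ride arm R): planetary set, 32/21/74 teeth
ring teeth: 32 + 2·21 = 74
32(ω_sun−ω_arm) = −74(ω_ring−ω_arm),  ω_ring = 0, ω_sun = 1
32(1−ω_arm) = −74(0−ω_arm)  ⇒  106·ω_arm = 32  ⇒  ω_arm = 16/53
sun–planet mesh: 32·(1−16/53) = −21·(ω_p−ω_arm)  ⇒  ω_p−ω_arm = -1184/1113
exact speed ratio = -1184/1113

-1184/1113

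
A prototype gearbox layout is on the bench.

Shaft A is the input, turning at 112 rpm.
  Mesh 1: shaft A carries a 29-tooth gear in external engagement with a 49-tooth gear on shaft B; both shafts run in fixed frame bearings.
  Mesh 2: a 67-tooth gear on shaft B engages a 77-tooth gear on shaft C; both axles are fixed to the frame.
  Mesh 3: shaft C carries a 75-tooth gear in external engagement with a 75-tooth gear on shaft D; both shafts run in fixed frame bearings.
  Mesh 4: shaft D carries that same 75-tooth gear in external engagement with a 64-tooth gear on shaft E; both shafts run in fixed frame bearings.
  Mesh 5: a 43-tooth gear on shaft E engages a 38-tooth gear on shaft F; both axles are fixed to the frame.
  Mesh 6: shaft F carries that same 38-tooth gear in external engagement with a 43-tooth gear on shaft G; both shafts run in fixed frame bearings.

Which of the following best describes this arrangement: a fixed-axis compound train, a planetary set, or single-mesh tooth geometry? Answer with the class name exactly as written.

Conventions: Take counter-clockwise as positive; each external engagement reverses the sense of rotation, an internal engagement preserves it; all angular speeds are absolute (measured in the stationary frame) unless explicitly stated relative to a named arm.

6-mesh fixed-axis compound train (all bearings frame-fixed)
classification: fixed-axis compound train

fixed-axis compound train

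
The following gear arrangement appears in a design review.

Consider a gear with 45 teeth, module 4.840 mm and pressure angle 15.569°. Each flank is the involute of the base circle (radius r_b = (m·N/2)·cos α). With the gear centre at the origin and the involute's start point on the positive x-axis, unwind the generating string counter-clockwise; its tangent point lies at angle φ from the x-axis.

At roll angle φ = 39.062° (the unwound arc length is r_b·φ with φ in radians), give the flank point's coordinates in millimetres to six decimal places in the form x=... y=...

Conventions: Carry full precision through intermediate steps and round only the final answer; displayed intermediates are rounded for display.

x=126.523253 y=10.574150

single-mesh involute tooth geometry (45T wheel at module 4.840)
pitch radius r_p = m·N/2 = 4.840·45/2 = 108.900000
base radius r_b = r_p·cos α = 108.900000·cos 15.569° = 104.904233
roll angle φ = 39.062° = 0.68176051 rad
x = r_b·(cos φ + φ·sin φ) = 126.523253
y = r_b·(sin φ − φ·cos φ) = 10.574150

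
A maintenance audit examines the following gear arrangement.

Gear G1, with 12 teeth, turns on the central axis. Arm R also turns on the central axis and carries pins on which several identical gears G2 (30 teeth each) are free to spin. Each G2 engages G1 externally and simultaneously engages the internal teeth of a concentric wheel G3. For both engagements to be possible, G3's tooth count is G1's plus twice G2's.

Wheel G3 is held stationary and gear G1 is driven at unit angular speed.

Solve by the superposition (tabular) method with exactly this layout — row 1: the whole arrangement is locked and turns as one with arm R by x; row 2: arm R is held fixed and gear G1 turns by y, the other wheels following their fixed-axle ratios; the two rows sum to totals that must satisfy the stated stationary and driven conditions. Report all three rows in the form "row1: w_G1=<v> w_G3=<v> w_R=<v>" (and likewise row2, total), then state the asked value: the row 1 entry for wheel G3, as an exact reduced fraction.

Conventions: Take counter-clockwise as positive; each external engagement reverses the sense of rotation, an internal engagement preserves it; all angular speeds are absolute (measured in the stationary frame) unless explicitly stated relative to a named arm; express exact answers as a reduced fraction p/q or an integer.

row1: w_G1=1/7 w_G3=1/7 w_R=1/7
row2: w_G1=6/7 w_G3=-1/7 w_R=0
total: w_G1=1 w_G3=0 w_R=1/7
asked value: 1/7

planetary set (12T centre, 30T on arm, 72T internal) — Willis relation
row 1 (train locked, turned with arm): all members turn x
row 2: sun turns y, ring = −(12/72)·y, arm 0
boundary: total ω_ring = x − (12/72)·y = 0 and total ω_sun = x + y = 1  ⇒  y = 6/7, x = 1/7
row 2 ring = −(12/72)·6/7 = -1/7
totals (row 1 + row 2): sun 1/7 + 6/7 = 1, ring 1/7 + (-1/7) = 0, arm 1/7 + 0 = 1/7
asked cell (row1, ring) = 1/7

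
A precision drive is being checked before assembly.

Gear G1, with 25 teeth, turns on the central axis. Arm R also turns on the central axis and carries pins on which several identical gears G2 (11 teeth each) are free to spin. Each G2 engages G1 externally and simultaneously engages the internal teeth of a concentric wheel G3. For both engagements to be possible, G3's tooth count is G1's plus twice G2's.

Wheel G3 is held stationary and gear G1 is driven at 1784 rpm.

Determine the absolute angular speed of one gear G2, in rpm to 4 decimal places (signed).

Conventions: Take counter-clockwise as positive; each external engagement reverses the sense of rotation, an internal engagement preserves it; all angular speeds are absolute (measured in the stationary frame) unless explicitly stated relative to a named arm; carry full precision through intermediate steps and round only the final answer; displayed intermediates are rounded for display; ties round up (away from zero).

-2027.2727 rpm

topology: planetary set — G1 25T / G2 11T / G3 47T, arm = carrier (Willis)
normalise by the input: solve with ω_sun = 1, then scale by 1784 rpm
ring teeth: 25 + 2·11 = 47
25(ω_sun−ω_arm) = −47(ω_ring−ω_arm),  ω_ring = 0, ω_sun = 1
25(1−ω_arm) = −47(0−ω_arm)  ⇒  72·ω_arm = 25  ⇒  ω_arm = 25/72
sun–planet mesh: 25·(1−25/72) = −11·(ω_p−ω_arm)  ⇒  ω_p−ω_arm = -1175/792
ω_p = 25/72 − 1175/792 = -25/22
scale: ω_p = -25/22 × 1784 rpm = -2027.2727 rpm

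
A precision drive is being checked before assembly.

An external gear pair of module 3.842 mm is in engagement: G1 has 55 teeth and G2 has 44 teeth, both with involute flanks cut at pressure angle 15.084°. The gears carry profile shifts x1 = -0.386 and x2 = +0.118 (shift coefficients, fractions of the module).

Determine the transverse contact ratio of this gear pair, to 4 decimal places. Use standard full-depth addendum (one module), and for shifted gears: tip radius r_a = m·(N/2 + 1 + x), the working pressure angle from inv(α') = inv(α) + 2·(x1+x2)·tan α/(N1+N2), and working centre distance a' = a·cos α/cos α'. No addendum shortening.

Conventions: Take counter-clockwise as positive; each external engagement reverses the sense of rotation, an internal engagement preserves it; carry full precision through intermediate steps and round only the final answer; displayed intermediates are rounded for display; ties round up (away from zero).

topology: single-mesh involute geometry — m = 3.842, 55T/44T pair
base radii: r_b1 = 102.014693, r_b2 = 81.611754
tip radii: r_a1 = 108.013988, r_a2 = 88.819356
inv(α') = inv(15.084°) + 2·(-0.386+0.118)·tan α/(55+44) = 0.00479646  ⇒  α' = 13.82686°
a' = a·cos α / cos α' = 190.1790·cos 15.084°/cos 13.82686° = 189.106300
action lengths: √(r_a1²−r_b1²) = 35.496817, √(r_a2²−r_b2²) = 35.048531
base pitch p_b = π·m·cos α = 11.654131
CR = (35.496817 + 35.048531 − 189.106300·sin 13.82686°)/11.654131 = 2.175288
contact ratio ≈ 2.1753

2.1753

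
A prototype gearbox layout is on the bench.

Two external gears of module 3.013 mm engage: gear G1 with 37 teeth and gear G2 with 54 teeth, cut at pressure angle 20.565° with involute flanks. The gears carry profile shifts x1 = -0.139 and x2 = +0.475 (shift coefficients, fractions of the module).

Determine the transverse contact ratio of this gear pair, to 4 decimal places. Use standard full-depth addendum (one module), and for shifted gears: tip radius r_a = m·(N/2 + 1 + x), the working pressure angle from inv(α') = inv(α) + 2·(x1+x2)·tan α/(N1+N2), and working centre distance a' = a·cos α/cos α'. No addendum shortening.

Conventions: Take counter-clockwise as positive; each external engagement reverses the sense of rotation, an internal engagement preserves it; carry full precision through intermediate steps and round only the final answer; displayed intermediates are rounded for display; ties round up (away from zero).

class = single-mesh tooth geometry [involute pair 37T × 54T, m = 3.013]
base radii: r_b1 = 52.188397, r_b2 = 76.166850
tip radii: r_a1 = 58.334693, r_a2 = 85.795175
inv(α') = inv(20.565°) + 2·(-0.139+0.475)·tan α/(37+54) = 0.01902187  ⇒  α' = 21.63101°
a' = a·cos α / cos α' = 137.0915·cos 20.565°/cos 21.63101° = 138.079181
action lengths: √(r_a1²−r_b1²) = 26.063531, √(r_a2²−r_b2²) = 39.489531
base pitch p_b = π·m·cos α = 8.862415
CR = (26.063531 + 39.489531 − 138.079181·sin 21.63101°)/8.862415 = 1.653415
contact ratio ≈ 1.6534

1.6534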